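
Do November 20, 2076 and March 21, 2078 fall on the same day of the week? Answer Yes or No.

No

From Nov 20, 2076 to Mar 21, 2078 is 486 days.
486 mod 7 = 3, so they are different weekdays.
(Nov 20, 2076 is a Friday; Mar 21, 2078 is a Monday.)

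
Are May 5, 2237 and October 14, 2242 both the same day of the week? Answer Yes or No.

From May 5, 2237 to Oct 14, 2242 is 1988 days.
1988 mod 7 = 0, so they are the same weekday.
(May 5, 2237 is a Friday; Oct 14, 2242 is a Friday.)

Yes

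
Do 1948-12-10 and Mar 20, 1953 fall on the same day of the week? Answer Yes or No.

From Dec 10, 1948 to Mar 20, 1953 is 1561 days.
1561 mod 7 = 0, so they are the same weekday.
(Dec 10, 1948 is a Friday; Mar 20, 1953 is a Friday.)

Yes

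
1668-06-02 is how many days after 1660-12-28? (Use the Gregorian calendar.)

Dec 28, 1660 → Dec 28, 1661: 365 days.
Dec 28, 1661 → Dec 28, 1662: 365 days.
Dec 28, 1662 → Dec 28, 1663: 365 days.
Dec 28, 1663 → Dec 28, 1664: 366 days (Feb 29, 1664 is in that span).
Dec 28, 1664 → Dec 28, 1665: 365 days.
Dec 28, 1665 → Dec 28, 1666: 365 days.
Dec 28, 1666 → Dec 28, 1667: 365 days.
Dec 28, 1667 → Jan 28, 1668: 31 days (December has 31).
Jan 28, 1668 → Feb 28, 1668: 31 days (January has 31).
Feb 28, 1668 → Mar 28, 1668: 29 days (February has 29).
Mar 28, 1668 → Apr 28, 1668: 31 days (March has 31).
Apr 28, 1668 → May 28, 1668: 30 days (April has 30).
May 28, 1668 → Jun 2, 1668: 5 days.
Total: 2713 days.

2713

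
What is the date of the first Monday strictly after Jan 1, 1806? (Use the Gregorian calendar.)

Jan 1, 1806 is a Wednesday.
From Wednesday to the next Monday is 5 days.
Jan 1, 1806 + 5 = Jan 6, 1806.

January 6, 1806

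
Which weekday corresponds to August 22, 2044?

Monday

January 1, 2044 is a Friday.
Jan 1, 2044 → Feb 1, 2044: 31 days (January has 31).
Feb 1, 2044 → Mar 1, 2044: 29 days (February has 29).
Mar 1, 2044 → Apr 1, 2044: 31 days (March has 31).
Apr 1, 2044 → May 1, 2044: 30 days (April has 30).
May 1, 2044 → Jun 1, 2044: 31 days (May has 31).
Jun 1, 2044 → Jul 1, 2044: 30 days (June has 30).
Jul 1, 2044 → Aug 1, 2044: 31 days (July has 31).
Aug 1, 2044 → Aug 22, 2044: 21 days.
Total: 234 days.
234 mod 7 = 3, so Friday + 3 = Monday.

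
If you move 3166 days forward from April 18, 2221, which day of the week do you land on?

Friday

First find the weekday of Apr 18, 2221. Doomsday rule: the anchor day for the 2200s is Friday. For year 21: 21÷12 = 1 r 9, and 9÷4 = 2, so 1+9+2 = 12.
Friday + 12 ≡ Wednesday — that's 2221's doomsday.
In April the doomsday date is Apr 4.
Apr 18 is 14 days after Apr 4; 14 mod 7 = 0, so Wednesday + 0 = Wednesday.
3166 mod 7 = 2, so 3166 days after a Wednesday is Wednesday + 2 = Friday.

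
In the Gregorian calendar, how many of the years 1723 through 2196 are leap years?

116

Multiples of 4 in [1723,2196]: 119.
Of those, multiples of 100: 4 (not leap unless ÷400).
Multiples of 400: 1.
Leap years = 119 − 4 + 1 = 116.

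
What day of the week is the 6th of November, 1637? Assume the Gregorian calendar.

Doomsday rule: the anchor day for the 1600s is Tuesday. For year 37: 37÷12 = 3 r 1, and 1÷4 = 0, so 3+1+0 = 4.
Tuesday + 4 ≡ Saturday — that's 1637's doomsday.
In November the doomsday date is Nov 7.
Nov 6 is 1 day before Nov 7; 1 mod 7 = 1, so Saturday − 1 = Friday.

Friday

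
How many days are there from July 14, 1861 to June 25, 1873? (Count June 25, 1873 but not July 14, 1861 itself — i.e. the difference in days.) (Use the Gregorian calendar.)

Jul 14, 1861 → Jul 14, 1862: 365 days.
Jul 14, 1862 → Jul 14, 1863: 365 days.
Jul 14, 1863 → Jul 14, 1864: 366 days (Feb 29, 1864 is in that span).
Jul 14, 1864 → Jul 14, 1865: 365 days.
Jul 14, 1865 → Jul 14, 1866: 365 days.
Jul 14, 1866 → Jul 14, 1867: 365 days.
Jul 14, 1867 → Jul 14, 1868: 366 days (Feb 29, 1868 is in that span).
Jul 14, 1868 → Jul 14, 1869: 365 days.
Jul 14, 1869 → Jul 14, 1870: 365 days.
Jul 14, 1870 → Jul 14, 1871: 365 days.
Jul 14, 1871 → Jul 14, 1872: 366 days (Feb 29, 1872 is in that span).
Jul 14, 1872 → Aug 14, 1872: 31 days (July has 31).
Aug 14, 1872 → Sep 14, 1872: 31 days (August has 31).
Sep 14, 1872 → Oct 14, 1872: 30 days (September has 30).
Oct 14, 1872 → Nov 14, 1872: 31 days (October has 31).
Nov 14, 1872 → Dec 14, 1872: 30 days (November has 30).
Dec 14, 1872 → Jan 14, 1873: 31 days (December has 31).
Jan 14, 1873 → Feb 14, 1873: 31 days (January has 31).
Feb 14, 1873 → Mar 14, 1873: 28 days (February has 28).
Mar 14, 1873 → Apr 14, 1873: 31 days (March has 31).
Apr 14, 1873 → May 14, 1873: 30 days (April has 30).
May 14, 1873 → Jun 14, 1873: 31 days (May has 31).
Jun 14, 1873 → Jun 25, 1873: 11 days.
Total: 4364 days.

4364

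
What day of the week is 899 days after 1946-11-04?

First find the weekday of Nov 4, 1946. Doomsday rule: the anchor day for the 1900s is Wednesday. For year 46: 46÷12 = 3 r 10, and 10÷4 = 2, so 3+10+2 = 15.
Wednesday + 15 ≡ Thursday — that's 1946's doomsday.
In November the doomsday date is Nov 7.
Nov 4 is 3 days before Nov 7; 3 mod 7 = 3, so Thursday − 3 = Monday.
899 mod 7 = 3, so 899 days after a Monday is Monday + 3 = Thursday.

Thursday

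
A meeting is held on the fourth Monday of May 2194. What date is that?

May 1, 2194 is a Thursday.
The first Monday is therefore May 5 (4 days later).
The fourth Monday is 5 + 3×7 = May 26.

May 26, 2194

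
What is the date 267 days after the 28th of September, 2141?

June 22, 2142

Sep has 30 days: +3 → Oct 1, 2141 (264 left).
Oct has 31 days: +31 → Nov 1, 2141 (233 left).
Nov has 30 days: +30 → Dec 1, 2141 (203 left).
Dec has 31 days: +31 → Jan 1, 2142 (172 left).
Jan has 31 days: +31 → Feb 1, 2142 (141 left).
Feb has 28 days: +28 → Mar 1, 2142 (113 left).
Mar has 31 days: +31 → Apr 1, 2142 (82 left).
Apr has 30 days: +30 → May 1, 2142 (52 left).
May has 31 days: +31 → Jun 1, 2142 (21 left).
+21 → Jun 22, 2142.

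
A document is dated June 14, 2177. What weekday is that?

Saturday

Doomsday rule: the anchor day for the 2100s is Sunday. For year 77: 77÷12 = 6 r 5, and 5÷4 = 1, so 6+5+1 = 12.
Sunday + 12 ≡ Friday — that's 2177's doomsday.
In June the doomsday date is Jun 6.
Jun 14 is 8 days after Jun 6; 8 mod 7 = 1, so Friday + 1 = Saturday.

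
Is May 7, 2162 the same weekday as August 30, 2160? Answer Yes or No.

No

From Aug 30, 2160 to May 7, 2162 is 615 days.
615 mod 7 = 6, so they are different weekdays.
(Aug 30, 2160 is a Saturday; May 7, 2162 is a Friday.)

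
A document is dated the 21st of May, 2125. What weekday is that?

Doomsday rule: the anchor day for the 2100s is Sunday. For year 25: 25÷12 = 2 r 1, and 1÷4 = 0, so 2+1+0 = 3.
Sunday + 3 ≡ Wednesday — that's 2125's doomsday.
In May the doomsday date is May 9.
May 21 is 12 days after May 9; 12 mod 7 = 5, so Wednesday + 5 = Monday.

Monday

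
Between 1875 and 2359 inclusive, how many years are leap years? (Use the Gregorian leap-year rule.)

117

Multiples of 4 in [1875,2359]: 121.
Of those, multiples of 100: 5 (not leap unless ÷400).
Multiples of 400: 1.
Leap years = 121 − 5 + 1 = 117.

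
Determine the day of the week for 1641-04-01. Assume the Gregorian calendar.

Doomsday rule: the anchor day for the 1600s is Tuesday. For year 41: 41÷12 = 3 r 5, and 5÷4 = 1, so 3+5+1 = 9.
Tuesday + 9 ≡ Thursday — that's 1641's doomsday.
In April the doomsday date is Apr 4.
Apr 1 is 3 days before Apr 4; 3 mod 7 = 3, so Thursday − 3 = Monday.

Monday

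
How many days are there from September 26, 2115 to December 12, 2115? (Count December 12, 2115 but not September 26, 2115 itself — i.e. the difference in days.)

Sep 26, 2115 → Oct 26, 2115: 30 days (September has 30).
Oct 26, 2115 → Nov 26, 2115: 31 days (October has 31).
Nov 26, 2115 → Dec 12, 2115: 16 days.
Total: 77 days.

77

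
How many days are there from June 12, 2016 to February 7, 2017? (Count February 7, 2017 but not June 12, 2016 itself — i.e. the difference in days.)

240

Jun 12, 2016 → Jul 12, 2016: 30 days (June has 30).
Jul 12, 2016 → Aug 12, 2016: 31 days (July has 31).
Aug 12, 2016 → Sep 12, 2016: 31 days (August has 31).
Sep 12, 2016 → Oct 12, 2016: 30 days (September has 30).
Oct 12, 2016 → Nov 12, 2016: 31 days (October has 31).
Nov 12, 2016 → Dec 12, 2016: 30 days (November has 30).
Dec 12, 2016 → Jan 12, 2017: 31 days (December has 31).
Jan 12, 2017 → Feb 7, 2017: 26 days.
Total: 240 days.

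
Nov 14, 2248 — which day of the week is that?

Tuesday

Doomsday rule: the anchor day for the 2200s is Friday. For year 48: 48÷12 = 4 r 0, and 0÷4 = 0, so 4+0+0 = 4.
Friday + 4 ≡ Tuesday — that's 2248's doomsday.
In November the doomsday date is Nov 7.
Nov 14 is 7 days after Nov 7; 7 mod 7 = 0, so Tuesday + 0 = Tuesday.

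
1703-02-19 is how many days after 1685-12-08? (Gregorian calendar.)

6281

Dec 8, 1685 → Dec 8, 1686: 365 days.
Dec 8, 1686 → Dec 8, 1687: 365 days.
Dec 8, 1687 → Dec 8, 1688: 366 days (Feb 29, 1688 is in that span).
Dec 8, 1688 → Dec 8, 1689: 365 days.
Dec 8, 1689 → Dec 8, 1690: 365 days.
Dec 8, 1690 → Dec 8, 1691: 365 days.
Dec 8, 1691 → Dec 8, 1692: 366 days (Feb 29, 1692 is in that span).
Dec 8, 1692 → Dec 8, 1693: 365 days.
Dec 8, 1693 → Dec 8, 1694: 365 days.
Dec 8, 1694 → Dec 8, 1695: 365 days.
Dec 8, 1695 → Dec 8, 1696: 366 days (Feb 29, 1696 is in that span).
Dec 8, 1696 → Dec 8, 1697: 365 days.
Dec 8, 1697 → Dec 8, 1698: 365 days.
Dec 8, 1698 → Dec 8, 1699: 365 days.
Dec 8, 1699 → Dec 8, 1700: 365 days.
Dec 8, 1700 → Dec 8, 1701: 365 days.
Dec 8, 1701 → Dec 8, 1702: 365 days.
Dec 8, 1702 → Jan 8, 1703: 31 days (December has 31).
Jan 8, 1703 → Feb 8, 1703: 31 days (January has 31).
Feb 8, 1703 → Feb 19, 1703: 11 days.
Total: 6281 days.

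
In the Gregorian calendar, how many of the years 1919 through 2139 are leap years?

Multiples of 4 in [1919,2139]: 55.
Of those, multiples of 100: 2 (not leap unless ÷400).
Multiples of 400: 1.
Leap years = 55 − 2 + 1 = 54.

54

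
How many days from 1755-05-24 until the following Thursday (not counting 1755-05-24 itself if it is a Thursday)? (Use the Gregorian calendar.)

5

May 24, 1755 is a Saturday.
From Saturday to the next Thursday is 5 days.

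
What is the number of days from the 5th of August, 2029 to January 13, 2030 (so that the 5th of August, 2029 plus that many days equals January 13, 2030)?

161

Aug 5, 2029 → Sep 5, 2029: 31 days (August has 31).
Sep 5, 2029 → Oct 5, 2029: 30 days (September has 30).
Oct 5, 2029 → Nov 5, 2029: 31 days (October has 31).
Nov 5, 2029 → Dec 5, 2029: 30 days (November has 30).
Dec 5, 2029 → Jan 5, 2030: 31 days (December has 31).
Jan 5, 2030 → Jan 13, 2030: 8 days.
Total: 161 days.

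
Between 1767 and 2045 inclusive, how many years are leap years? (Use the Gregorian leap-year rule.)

68

Multiples of 4 in [1767,2045]: 70.
Of those, multiples of 100: 3 (not leap unless ÷400).
Multiples of 400: 1.
Leap years = 70 − 3 + 1 = 68.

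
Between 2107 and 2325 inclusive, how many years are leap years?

Multiples of 4 in [2107,2325]: 55.
Of those, multiples of 100: 2 (not leap unless ÷400).
Multiples of 400: 0.
Leap years = 55 − 2 + 0 = 53.

53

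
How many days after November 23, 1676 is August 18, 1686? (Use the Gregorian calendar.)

Nov 23, 1676 → Nov 23, 1677: 365 days.
Nov 23, 1677 → Nov 23, 1678: 365 days.
Nov 23, 1678 → Nov 23, 1679: 365 days.
Nov 23, 1679 → Nov 23, 1680: 366 days (Feb 29, 1680 is in that span).
Nov 23, 1680 → Nov 23, 1681: 365 days.
Nov 23, 1681 → Nov 23, 1682: 365 days.
Nov 23, 1682 → Nov 23, 1683: 365 days.
Nov 23, 1683 → Nov 23, 1684: 366 days (Feb 29, 1684 is in that span).
Nov 23, 1684 → Nov 23, 1685: 365 days.
Nov 23, 1685 → Dec 23, 1685: 30 days (November has 30).
Dec 23, 1685 → Jan 23, 1686: 31 days (December has 31).
Jan 23, 1686 → Feb 23, 1686: 31 days (January has 31).
Feb 23, 1686 → Mar 23, 1686: 28 days (February has 28).
Mar 23, 1686 → Apr 23, 1686: 31 days (March has 31).
Apr 23, 1686 → May 23, 1686: 30 days (April has 30).
May 23, 1686 → Jun 23, 1686: 31 days (May has 31).
Jun 23, 1686 → Jul 23, 1686: 30 days (June has 30).
Jul 23, 1686 → Aug 18, 1686: 26 days.
Total: 3555 days.

3555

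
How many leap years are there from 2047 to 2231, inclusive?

44

Multiples of 4 in [2047,2231]: 46.
Of those, multiples of 100: 2 (not leap unless ÷400).
Multiples of 400: 0.
Leap years = 46 − 2 + 0 = 44.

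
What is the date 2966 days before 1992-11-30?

−366 (one year; includes Feb 29, 1992) → Nov 30, 1991 (2600 left).
−365 (one year) → Nov 30, 1990 (2235 left).
−365 (one year) → Nov 30, 1989 (1870 left).
−365 (one year) → Nov 30, 1988 (1505 left).
−366 (one year; includes Feb 29, 1988) → Nov 30, 1987 (1139 left).
−365 (one year) → Nov 30, 1986 (774 left).
−365 (one year) → Nov 30, 1985 (409 left).
−365 (one year) → Nov 30, 1984 (44 left).
−30 → Oct 31, 1984 (end of Oct, 31 days; 14 left).
−14 → Oct 17, 1984.

October 17, 1984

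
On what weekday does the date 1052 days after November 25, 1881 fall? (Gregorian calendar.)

Nov 25, 1881 is a Friday.
1052 mod 7 = 2, so 1052 days after a Friday is Friday + 2 = Sunday.

Sunday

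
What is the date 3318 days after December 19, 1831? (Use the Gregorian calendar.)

+366 (one year; includes Feb 29, 1832) → Dec 19, 1832 (2952 left).
+365 (one year) → Dec 19, 1833 (2587 left).
+365 (one year) → Dec 19, 1834 (2222 left).
+365 (one year) → Dec 19, 1835 (1857 left).
+366 (one year; includes Feb 29, 1836) → Dec 19, 1836 (1491 left).
+365 (one year) → Dec 19, 1837 (1126 left).
+365 (one year) → Dec 19, 1838 (761 left).
+365 (one year) → Dec 19, 1839 (396 left).
Dec has 31 days: +13 → Jan 1, 1840 (383 left).
Jan has 31 days: +31 → Feb 1, 1840 (352 left).
Feb has 29 days: +29 → Mar 1, 1840 (323 left).
Mar has 31 days: +31 → Apr 1, 1840 (292 left).
Apr has 30 days: +30 → May 1, 1840 (262 left).
May has 31 days: +31 → Jun 1, 1840 (231 left).
Jun has 30 days: +30 → Jul 1, 1840 (201 left).
Jul has 31 days: +31 → Aug 1, 1840 (170 left).
Aug has 31 days: +31 → Sep 1, 1840 (139 left).
Sep has 30 days: +30 → Oct 1, 1840 (109 left).
Oct has 31 days: +31 → Nov 1, 1840 (78 left).
Nov has 30 days: +30 → Dec 1, 1840 (48 left).
Dec has 31 days: +31 → Jan 1, 1841 (17 left).
+17 → Jan 18, 1841.

January 18, 1841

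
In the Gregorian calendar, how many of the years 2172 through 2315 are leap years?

34

Multiples of 4 in [2172,2315]: 36.
Of those, multiples of 100: 2 (not leap unless ÷400).
Multiples of 400: 0.
Leap years = 36 − 2 + 0 = 34.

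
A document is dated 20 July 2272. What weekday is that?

Saturday

Doomsday rule: the anchor day for the 2200s is Friday. For year 72: 72÷12 = 6 r 0, and 0÷4 = 0, so 6+0+0 = 6.
Friday + 6 ≡ Thursday — that's 2272's doomsday.
In July the doomsday date is Jul 11.
Jul 20 is 9 days after Jul 11; 9 mod 7 = 2, so Thursday + 2 = Saturday.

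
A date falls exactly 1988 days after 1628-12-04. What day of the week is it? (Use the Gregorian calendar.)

Monday

Dec 4, 1628 is a Monday.
1988 mod 7 = 0, so 1988 days after a Monday is Monday + 0 = Monday.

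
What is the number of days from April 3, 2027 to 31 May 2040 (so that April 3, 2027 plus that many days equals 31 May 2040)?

4807

Apr 3, 2027 → Apr 3, 2028: 366 days (Feb 29, 2028 is in that span).
Apr 3, 2028 → Apr 3, 2029: 365 days.
Apr 3, 2029 → Apr 3, 2030: 365 days.
Apr 3, 2030 → Apr 3, 2031: 365 days.
Apr 3, 2031 → Apr 3, 2032: 366 days (Feb 29, 2032 is in that span).
Apr 3, 2032 → Apr 3, 2033: 365 days.
Apr 3, 2033 → Apr 3, 2034: 365 days.
Apr 3, 2034 → Apr 3, 2035: 365 days.
Apr 3, 2035 → Apr 3, 2036: 366 days (Feb 29, 2036 is in that span).
Apr 3, 2036 → Apr 3, 2037: 365 days.
Apr 3, 2037 → Apr 3, 2038: 365 days.
Apr 3, 2038 → Apr 3, 2039: 365 days.
Apr 3, 2039 → Apr 3, 2040: 366 days (Feb 29, 2040 is in that span).
Apr 3, 2040 → May 3, 2040: 30 days (April has 30).
May 3, 2040 → May 31, 2040: 28 days.
Total: 4807 days.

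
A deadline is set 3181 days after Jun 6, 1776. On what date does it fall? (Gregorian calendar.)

+365 (one year) → Jun 6, 1777 (2816 left).
+365 (one year) → Jun 6, 1778 (2451 left).
+365 (one year) → Jun 6, 1779 (2086 left).
+366 (one year; includes Feb 29, 1780) → Jun 6, 1780 (1720 left).
+365 (one year) → Jun 6, 1781 (1355 left).
+365 (one year) → Jun 6, 1782 (990 left).
+365 (one year) → Jun 6, 1783 (625 left).
+366 (one year; includes Feb 29, 1784) → Jun 6, 1784 (259 left).
Jun has 30 days: +25 → Jul 1, 1784 (234 left).
Jul has 31 days: +31 → Aug 1, 1784 (203 left).
Aug has 31 days: +31 → Sep 1, 1784 (172 left).
Sep has 30 days: +30 → Oct 1, 1784 (142 left).
Oct has 31 days: +31 → Nov 1, 1784 (111 left).
Nov has 30 days: +30 → Dec 1, 1784 (81 left).
Dec has 31 days: +31 → Jan 1, 1785 (50 left).
Jan has 31 days: +31 → Feb 1, 1785 (19 left).
+19 → Feb 20, 1785.

February 20, 1785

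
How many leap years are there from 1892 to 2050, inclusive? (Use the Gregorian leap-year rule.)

Multiples of 4 in [1892,2050]: 40.
Of those, multiples of 100: 2 (not leap unless ÷400).
Multiples of 400: 1.
Leap years = 40 − 2 + 1 = 39.

39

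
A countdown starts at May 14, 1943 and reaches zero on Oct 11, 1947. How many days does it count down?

May 14, 1943 → May 14, 1944: 366 days (Feb 29, 1944 is in that span).
May 14, 1944 → May 14, 1945: 365 days.
May 14, 1945 → May 14, 1946: 365 days.
May 14, 1946 → May 14, 1947: 365 days.
May 14, 1947 → Jun 14, 1947: 31 days (May has 31).
Jun 14, 1947 → Jul 14, 1947: 30 days (June has 30).
Jul 14, 1947 → Aug 14, 1947: 31 days (July has 31).
Aug 14, 1947 → Sep 14, 1947: 31 days (August has 31).
Sep 14, 1947 → Oct 11, 1947: 27 days.
Total: 1611 days.

1611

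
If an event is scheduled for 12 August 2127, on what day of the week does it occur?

January 1, 2127 is a Wednesday.
Jan 1, 2127 → Feb 1, 2127: 31 days (January has 31).
Feb 1, 2127 → Mar 1, 2127: 28 days (February has 28).
Mar 1, 2127 → Apr 1, 2127: 31 days (March has 31).
Apr 1, 2127 → May 1, 2127: 30 days (April has 30).
May 1, 2127 → Jun 1, 2127: 31 days (May has 31).
Jun 1, 2127 → Jul 1, 2127: 30 days (June has 30).
Jul 1, 2127 → Aug 1, 2127: 31 days (July has 31).
Aug 1, 2127 → Aug 12, 2127: 11 days.
Total: 223 days.
223 mod 7 = 6, so Wednesday + 6 = Tuesday.

Tuesday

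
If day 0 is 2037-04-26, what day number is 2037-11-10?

198

Apr 26, 2037 → May 26, 2037: 30 days (April has 30).
May 26, 2037 → Jun 26, 2037: 31 days (May has 31).
Jun 26, 2037 → Jul 26, 2037: 30 days (June has 30).
Jul 26, 2037 → Aug 26, 2037: 31 days (July has 31).
Aug 26, 2037 → Sep 26, 2037: 31 days (August has 31).
Sep 26, 2037 → Oct 26, 2037: 30 days (September has 30).
Oct 26, 2037 → Nov 10, 2037: 15 days.
Total: 198 days.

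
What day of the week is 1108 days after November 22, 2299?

Friday

First find the weekday of Nov 22, 2299. Doomsday rule: the anchor day for the 2200s is Friday. For year 99: 99÷12 = 8 r 3, and 3÷4 = 0, so 8+3+0 = 11.
Friday + 11 ≡ Tuesday — that's 2299's doomsday.
In November the doomsday date is Nov 7.
Nov 22 is 15 days after Nov 7; 15 mod 7 = 1, so Tuesday + 1 = Wednesday.
1108 mod 7 = 2, so 1108 days after a Wednesday is Wednesday + 2 = Friday.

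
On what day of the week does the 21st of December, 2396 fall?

Doomsday rule: the anchor day for the 2300s is Wednesday. For year 96: 96÷12 = 8 r 0, and 0÷4 = 0, so 8+0+0 = 8.
Wednesday + 8 ≡ Thursday — that's 2396's doomsday.
In December the doomsday date is Dec 12.
Dec 21 is 9 days after Dec 12; 9 mod 7 = 2, so Thursday + 2 = Saturday.

Saturday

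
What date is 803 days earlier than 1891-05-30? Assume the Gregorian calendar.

March 18, 1889

−365 (one year) → May 30, 1890 (438 left).
−365 (one year) → May 30, 1889 (73 left).
−30 → Apr 30, 1889 (end of Apr, 30 days; 43 left).
−30 → Mar 31, 1889 (end of Mar, 31 days; 13 left).
−13 → Mar 18, 1889.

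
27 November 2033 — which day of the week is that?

Doomsday rule: the anchor day for the 2000s is Tuesday. For year 33: 33÷12 = 2 r 9, and 9÷4 = 2, so 2+9+2 = 13.
Tuesday + 13 ≡ Monday — that's 2033's doomsday.
In November the doomsday date is Nov 7.
Nov 27 is 20 days after Nov 7; 20 mod 7 = 6, so Monday + 6 = Sunday.

Sunday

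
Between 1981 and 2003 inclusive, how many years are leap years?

Multiples of 4 in [1981,2003]: 5.
Of those, multiples of 100: 1 (not leap unless ÷400).
Multiples of 400: 1.
Leap years = 5 − 1 + 1 = 5.

5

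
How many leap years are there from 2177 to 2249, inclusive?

Multiples of 4 in [2177,2249]: 18.
Of those, multiples of 100: 1 (not leap unless ÷400).
Multiples of 400: 0.
Leap years = 18 − 1 + 0 = 17.

17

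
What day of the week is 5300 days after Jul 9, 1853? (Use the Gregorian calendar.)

Sunday

Jul 9, 1853 is a Saturday.
5300 mod 7 = 1, so 5300 days after a Saturday is Saturday + 1 = Sunday.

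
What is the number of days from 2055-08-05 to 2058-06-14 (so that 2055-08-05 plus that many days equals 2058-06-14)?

1044

Aug 5, 2055 → Aug 5, 2056: 366 days (Feb 29, 2056 is in that span).
Aug 5, 2056 → Aug 5, 2057: 365 days.
Aug 5, 2057 → Sep 5, 2057: 31 days (August has 31).
Sep 5, 2057 → Oct 5, 2057: 30 days (September has 30).
Oct 5, 2057 → Nov 5, 2057: 31 days (October has 31).
Nov 5, 2057 → Dec 5, 2057: 30 days (November has 30).
Dec 5, 2057 → Jan 5, 2058: 31 days (December has 31).
Jan 5, 2058 → Feb 5, 2058: 31 days (January has 31).
Feb 5, 2058 → Mar 5, 2058: 28 days (February has 28).
Mar 5, 2058 → Apr 5, 2058: 31 days (March has 31).
Apr 5, 2058 → May 5, 2058: 30 days (April has 30).
May 5, 2058 → Jun 5, 2058: 31 days (May has 31).
Jun 5, 2058 → Jun 14, 2058: 9 days.
Total: 1044 days.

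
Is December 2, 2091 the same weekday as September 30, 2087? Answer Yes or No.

From Sep 30, 2087 to Dec 2, 2091 is 1524 days.
1524 mod 7 = 5, so they are different weekdays.
(Sep 30, 2087 is a Tuesday; Dec 2, 2091 is a Sunday.)

No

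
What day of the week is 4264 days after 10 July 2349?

Jul 10, 2349 is a Sunday.
4264 mod 7 = 1, so 4264 days after a Sunday is Sunday + 1 = Monday.

Monday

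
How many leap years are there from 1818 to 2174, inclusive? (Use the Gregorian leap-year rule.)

Multiples of 4 in [1818,2174]: 89.
Of those, multiples of 100: 3 (not leap unless ÷400).
Multiples of 400: 1.
Leap years = 89 − 3 + 1 = 87.

87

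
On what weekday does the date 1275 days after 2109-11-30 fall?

Nov 30, 2109 is a Saturday.
1275 mod 7 = 1, so 1275 days after a Saturday is Saturday + 1 = Sunday.

Sunday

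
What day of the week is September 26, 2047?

Thursday

January 1, 2047 is a Tuesday.
Jan 1, 2047 → Feb 1, 2047: 31 days (January has 31).
Feb 1, 2047 → Mar 1, 2047: 28 days (February has 28).
Mar 1, 2047 → Apr 1, 2047: 31 days (March has 31).
Apr 1, 2047 → May 1, 2047: 30 days (April has 30).
May 1, 2047 → Jun 1, 2047: 31 days (May has 31).
Jun 1, 2047 → Jul 1, 2047: 30 days (June has 30).
Jul 1, 2047 → Aug 1, 2047: 31 days (July has 31).
Aug 1, 2047 → Sep 1, 2047: 31 days (August has 31).
Sep 1, 2047 → Sep 26, 2047: 25 days.
Total: 268 days.
268 mod 7 = 2, so Tuesday + 2 = Thursday.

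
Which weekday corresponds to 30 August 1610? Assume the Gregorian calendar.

Doomsday rule: the anchor day for the 1600s is Tuesday. For year 10: 10÷12 = 0 r 10, and 10÷4 = 2, so 0+10+2 = 12.
Tuesday + 12 ≡ Sunday — that's 1610's doomsday.
In August the doomsday date is Aug 8.
Aug 30 is 22 days after Aug 8; 22 mod 7 = 1, so Sunday + 1 = Monday.

Monday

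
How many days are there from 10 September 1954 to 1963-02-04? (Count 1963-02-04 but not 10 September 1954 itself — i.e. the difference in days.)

Sep 10, 1954 → Sep 10, 1955: 365 days.
Sep 10, 1955 → Sep 10, 1956: 366 days (Feb 29, 1956 is in that span).
Sep 10, 1956 → Sep 10, 1957: 365 days.
Sep 10, 1957 → Sep 10, 1958: 365 days.
Sep 10, 1958 → Sep 10, 1959: 365 days.
Sep 10, 1959 → Sep 10, 1960: 366 days (Feb 29, 1960 is in that span).
Sep 10, 1960 → Sep 10, 1961: 365 days.
Sep 10, 1961 → Sep 10, 1962: 365 days.
Sep 10, 1962 → Oct 10, 1962: 30 days (September has 30).
Oct 10, 1962 → Nov 10, 1962: 31 days (October has 31).
Nov 10, 1962 → Dec 10, 1962: 30 days (November has 30).
Dec 10, 1962 → Jan 10, 1963: 31 days (December has 31).
Jan 10, 1963 → Feb 4, 1963: 25 days.
Total: 3069 days.

3069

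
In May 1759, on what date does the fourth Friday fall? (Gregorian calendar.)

May 1, 1759 is a Tuesday.
The first Friday is therefore May 4 (3 days later).
The fourth Friday is 4 + 3×7 = May 25.

May 25, 1759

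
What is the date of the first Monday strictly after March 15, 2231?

March 21, 2231

Mar 15, 2231 is a Tuesday.
From Tuesday to the next Monday is 6 days.
Mar 15, 2231 + 6 = Mar 21, 2231.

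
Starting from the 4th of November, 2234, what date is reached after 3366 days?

January 22, 2244

+365 (one year) → Nov 4, 2235 (3001 left).
+366 (one year; includes Feb 29, 2236) → Nov 4, 2236 (2635 left).
+365 (one year) → Nov 4, 2237 (2270 left).
+365 (one year) → Nov 4, 2238 (1905 left).
+365 (one year) → Nov 4, 2239 (1540 left).
+366 (one year; includes Feb 29, 2240) → Nov 4, 2240 (1174 left).
+365 (one year) → Nov 4, 2241 (809 left).
+365 (one year) → Nov 4, 2242 (444 left).
+365 (one year) → Nov 4, 2243 (79 left).
Nov has 30 days: +27 → Dec 1, 2243 (52 left).
Dec has 31 days: +31 → Jan 1, 2244 (21 left).
+21 → Jan 22, 2244.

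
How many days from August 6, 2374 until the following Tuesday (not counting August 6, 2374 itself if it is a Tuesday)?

Aug 6, 2374 is a Tuesday.
From Tuesday to the next Tuesday is 7 days.

7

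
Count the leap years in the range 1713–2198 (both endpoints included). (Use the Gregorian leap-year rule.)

Multiples of 4 in [1713,2198]: 121.
Of those, multiples of 100: 4 (not leap unless ÷400).
Multiples of 400: 1.
Leap years = 121 − 4 + 1 = 118.

118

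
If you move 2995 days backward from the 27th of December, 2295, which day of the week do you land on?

Saturday

Dec 27, 2295 is a Friday.
2995 mod 7 = 6, so 2995 days before a Friday is Friday − 6 = Saturday.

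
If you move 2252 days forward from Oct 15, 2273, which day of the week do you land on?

First find the weekday of Oct 15, 2273. Doomsday rule: the anchor day for the 2200s is Friday. For year 73: 73÷12 = 6 r 1, and 1÷4 = 0, so 6+1+0 = 7.
Friday + 7 ≡ Friday — that's 2273's doomsday.
In October the doomsday date is Oct 10.
Oct 15 is 5 days after Oct 10; 5 mod 7 = 5, so Friday + 5 = Wednesday.
2252 mod 7 = 5, so 2252 days after a Wednesday is Wednesday + 5 = Monday.

Monday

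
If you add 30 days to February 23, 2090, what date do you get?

March 25, 2090

Feb has 28 days: +6 → Mar 1, 2090 (24 left).
+24 → Mar 25, 2090.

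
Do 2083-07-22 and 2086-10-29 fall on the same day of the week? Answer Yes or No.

No

From Jul 22, 2083 to Oct 29, 2086 is 1195 days.
1195 mod 7 = 5, so they are different weekdays.
(Jul 22, 2083 is a Thursday; Oct 29, 2086 is a Tuesday.)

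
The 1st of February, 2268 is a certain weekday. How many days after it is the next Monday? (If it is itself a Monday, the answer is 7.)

Feb 1, 2268 is a Saturday.
From Saturday to the next Monday is 2 days.

2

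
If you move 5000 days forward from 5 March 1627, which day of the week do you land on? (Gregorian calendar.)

Sunday

First find the weekday of Mar 5, 1627. Doomsday rule: the anchor day for the 1600s is Tuesday. For year 27: 27÷12 = 2 r 3, and 3÷4 = 0, so 2+3+0 = 5.
Tuesday + 5 ≡ Sunday — that's 1627's doomsday.
In March the doomsday date is Mar 14.
Mar 5 is 9 days before Mar 14; 9 mod 7 = 2, so Sunday − 2 = Friday.
5000 mod 7 = 2, so 5000 days after a Friday is Friday + 2 = Sunday.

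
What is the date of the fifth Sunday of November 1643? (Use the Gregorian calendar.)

November 29, 1643

November 1, 1643 is a Sunday.
The first Sunday is therefore November 1 (same day).
The fifth Sunday is 1 + 4×7 = November 29.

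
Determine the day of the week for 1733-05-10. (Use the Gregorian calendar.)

Doomsday rule: the anchor day for the 1700s is Sunday. For year 33: 33÷12 = 2 r 9, and 9÷4 = 2, so 2+9+2 = 13.
Sunday + 13 ≡ Saturday — that's 1733's doomsday.
In May the doomsday date is May 9.
May 10 is 1 day after May 9; 1 mod 7 = 1, so Saturday + 1 = Sunday.

Sunday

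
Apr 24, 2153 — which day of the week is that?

Doomsday rule: the anchor day for the 2100s is Sunday. For year 53: 53÷12 = 4 r 5, and 5÷4 = 1, so 4+5+1 = 10.
Sunday + 10 ≡ Wednesday — that's 2153's doomsday.
In April the doomsday date is Apr 4.
Apr 24 is 20 days after Apr 4; 20 mod 7 = 6, so Wednesday + 6 = Tuesday.

Tuesday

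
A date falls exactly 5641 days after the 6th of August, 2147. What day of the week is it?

Saturday

First find the weekday of Aug 6, 2147. Doomsday rule: the anchor day for the 2100s is Sunday. For year 47: 47÷12 = 3 r 11, and 11÷4 = 2, so 3+11+2 = 16.
Sunday + 16 ≡ Tuesday — that's 2147's doomsday.
In August the doomsday date is Aug 8.
Aug 6 is 2 days before Aug 8; 2 mod 7 = 2, so Tuesday − 2 = Sunday.
5641 mod 7 = 6, so 5641 days after a Sunday is Sunday + 6 = Saturday.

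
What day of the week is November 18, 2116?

Wednesday

January 1, 2116 is a Wednesday.
Jan 1, 2116 → Feb 1, 2116: 31 days (January has 31).
Feb 1, 2116 → Mar 1, 2116: 29 days (February has 29).
Mar 1, 2116 → Apr 1, 2116: 31 days (March has 31).
Apr 1, 2116 → May 1, 2116: 30 days (April has 30).
May 1, 2116 → Jun 1, 2116: 31 days (May has 31).
Jun 1, 2116 → Jul 1, 2116: 30 days (June has 30).
Jul 1, 2116 → Aug 1, 2116: 31 days (July has 31).
Aug 1, 2116 → Sep 1, 2116: 31 days (August has 31).
Sep 1, 2116 → Oct 1, 2116: 30 days (September has 30).
Oct 1, 2116 → Nov 1, 2116: 31 days (October has 31).
Nov 1, 2116 → Nov 18, 2116: 17 days.
Total: 322 days.
322 mod 7 = 0, so Wednesday + 0 = Wednesday.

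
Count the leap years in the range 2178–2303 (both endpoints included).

29

Multiples of 4 in [2178,2303]: 31.
Of those, multiples of 100: 2 (not leap unless ÷400).
Multiples of 400: 0.
Leap years = 31 − 2 + 0 = 29.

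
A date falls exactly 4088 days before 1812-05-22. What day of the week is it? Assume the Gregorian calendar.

May 22, 1812 is a Friday.
4088 mod 7 = 0, so 4088 days before a Friday is Friday − 0 = Friday.

Friday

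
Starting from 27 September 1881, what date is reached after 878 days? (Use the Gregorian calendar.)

February 22, 1884

+365 (one year) → Sep 27, 1882 (513 left).
+365 (one year) → Sep 27, 1883 (148 left).
Sep has 30 days: +4 → Oct 1, 1883 (144 left).
Oct has 31 days: +31 → Nov 1, 1883 (113 left).
Nov has 30 days: +30 → Dec 1, 1883 (83 left).
Dec has 31 days: +31 → Jan 1, 1884 (52 left).
Jan has 31 days: +31 → Feb 1, 1884 (21 left).
+21 → Feb 22, 1884.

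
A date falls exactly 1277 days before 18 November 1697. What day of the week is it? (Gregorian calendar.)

Friday

First find the weekday of Nov 18, 1697. Doomsday rule: the anchor day for the 1600s is Tuesday. For year 97: 97÷12 = 8 r 1, and 1÷4 = 0, so 8+1+0 = 9.
Tuesday + 9 ≡ Thursday — that's 1697's doomsday.
In November the doomsday date is Nov 7.
Nov 18 is 11 days after Nov 7; 11 mod 7 = 4, so Thursday + 4 = Monday.
1277 mod 7 = 3, so 1277 days before a Monday is Monday − 3 = Friday.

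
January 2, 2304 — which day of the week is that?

Saturday

Doomsday rule: the anchor day for the 2300s is Wednesday. For year 04: 4÷12 = 0 r 4, and 4÷4 = 1, so 0+4+1 = 5.
Wednesday + 5 ≡ Monday — that's 2304's doomsday.
In January the doomsday date is Jan 4 (2304 is a leap year (divisible by 4)).
Jan 2 is 2 days before Jan 4; 2 mod 7 = 2, so Monday − 2 = Saturday.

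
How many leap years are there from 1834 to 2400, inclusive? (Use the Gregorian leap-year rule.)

138

Multiples of 4 in [1834,2400]: 142.
Of those, multiples of 100: 6 (not leap unless ÷400).
Multiples of 400: 2.
Leap years = 142 − 6 + 2 = 138.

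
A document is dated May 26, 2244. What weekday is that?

Doomsday rule: the anchor day for the 2200s is Friday. For year 44: 44÷12 = 3 r 8, and 8÷4 = 2, so 3+8+2 = 13.
Friday + 13 ≡ Thursday — that's 2244's doomsday.
In May the doomsday date is May 9.
May 26 is 17 days after May 9; 17 mod 7 = 3, so Thursday + 3 = Sunday.

Sunday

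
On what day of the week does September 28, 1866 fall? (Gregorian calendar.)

Doomsday rule: the anchor day for the 1800s is Friday. For year 66: 66÷12 = 5 r 6, and 6÷4 = 1, so 5+6+1 = 12.
Friday + 12 ≡ Wednesday — that's 1866's doomsday.
In September the doomsday date is Sep 5.
Sep 28 is 23 days after Sep 5; 23 mod 7 = 2, so Wednesday + 2 = Friday.

Friday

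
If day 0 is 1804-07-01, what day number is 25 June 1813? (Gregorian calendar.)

3281

Jul 1, 1804 → Jul 1, 1805: 365 days.
Jul 1, 1805 → Jul 1, 1806: 365 days.
Jul 1, 1806 → Jul 1, 1807: 365 days.
Jul 1, 1807 → Jul 1, 1808: 366 days (Feb 29, 1808 is in that span).
Jul 1, 1808 → Jul 1, 1809: 365 days.
Jul 1, 1809 → Jul 1, 1810: 365 days.
Jul 1, 1810 → Jul 1, 1811: 365 days.
Jul 1, 1811 → Jul 1, 1812: 366 days (Feb 29, 1812 is in that span).
Jul 1, 1812 → Aug 1, 1812: 31 days (July has 31).
Aug 1, 1812 → Sep 1, 1812: 31 days (August has 31).
Sep 1, 1812 → Oct 1, 1812: 30 days (September has 30).
Oct 1, 1812 → Nov 1, 1812: 31 days (October has 31).
Nov 1, 1812 → Dec 1, 1812: 30 days (November has 30).
Dec 1, 1812 → Jan 1, 1813: 31 days (December has 31).
Jan 1, 1813 → Feb 1, 1813: 31 days (January has 31).
Feb 1, 1813 → Mar 1, 1813: 28 days (February has 28).
Mar 1, 1813 → Apr 1, 1813: 31 days (March has 31).
Apr 1, 1813 → May 1, 1813: 30 days (April has 30).
May 1, 1813 → Jun 1, 1813: 31 days (May has 31).
Jun 1, 1813 → Jun 25, 1813: 24 days.
Total: 3281 days.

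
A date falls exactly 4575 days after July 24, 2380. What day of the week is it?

Monday

Jul 24, 2380 is a Thursday.
4575 mod 7 = 4, so 4575 days after a Thursday is Thursday + 4 = Monday.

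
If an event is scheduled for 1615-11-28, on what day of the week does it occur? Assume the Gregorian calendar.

Saturday

Doomsday rule: the anchor day for the 1600s is Tuesday. For year 15: 15÷12 = 1 r 3, and 3÷4 = 0, so 1+3+0 = 4.
Tuesday + 4 ≡ Saturday — that's 1615's doomsday.
In November the doomsday date is Nov 7.
Nov 28 is 21 days after Nov 7; 21 mod 7 = 0, so Saturday + 0 = Saturday.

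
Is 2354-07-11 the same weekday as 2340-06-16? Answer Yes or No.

From Jun 16, 2340 to Jul 11, 2354 is 5138 days.
5138 mod 7 = 0, so they are the same weekday.
(Jun 16, 2340 is a Sunday; Jul 11, 2354 is a Sunday.)

Yes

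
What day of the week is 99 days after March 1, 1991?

Mar 1, 1991 is a Friday.
99 mod 7 = 1, so 99 days after a Friday is Friday + 1 = Saturday.

Saturday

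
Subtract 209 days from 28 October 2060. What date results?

−28 → Sep 30, 2060 (end of Sep, 30 days; 181 left).
−30 → Aug 31, 2060 (end of Aug, 31 days; 151 left).
−31 → Jul 31, 2060 (end of Jul, 31 days; 120 left).
−31 → Jun 30, 2060 (end of Jun, 30 days; 89 left).
−30 → May 31, 2060 (end of May, 31 days; 59 left).
−31 → Apr 30, 2060 (end of Apr, 30 days; 28 left).
−28 → Apr 2, 2060.

April 2, 2060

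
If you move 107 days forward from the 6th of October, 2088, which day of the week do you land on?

Friday

Oct 6, 2088 is a Wednesday.
107 mod 7 = 2, so 107 days after a Wednesday is Wednesday + 2 = Friday.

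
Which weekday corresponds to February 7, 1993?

Sunday

Doomsday rule: the anchor day for the 1900s is Wednesday. For year 93: 93÷12 = 7 r 9, and 9÷4 = 2, so 7+9+2 = 18.
Wednesday + 18 ≡ Sunday — that's 1993's doomsday.
In February the doomsday date is Feb 28 (1993 is not a leap year).
Feb 7 is 21 days before Feb 28; 21 mod 7 = 0, so Sunday − 0 = Sunday.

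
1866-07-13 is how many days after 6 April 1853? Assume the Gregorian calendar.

Apr 6, 1853 → Apr 6, 1854: 365 days.
Apr 6, 1854 → Apr 6, 1855: 365 days.
Apr 6, 1855 → Apr 6, 1856: 366 days (Feb 29, 1856 is in that span).
Apr 6, 1856 → Apr 6, 1857: 365 days.
Apr 6, 1857 → Apr 6, 1858: 365 days.
Apr 6, 1858 → Apr 6, 1859: 365 days.
Apr 6, 1859 → Apr 6, 1860: 366 days (Feb 29, 1860 is in that span).
Apr 6, 1860 → Apr 6, 1861: 365 days.
Apr 6, 1861 → Apr 6, 1862: 365 days.
Apr 6, 1862 → Apr 6, 1863: 365 days.
Apr 6, 1863 → Apr 6, 1864: 366 days (Feb 29, 1864 is in that span).
Apr 6, 1864 → Apr 6, 1865: 365 days.
Apr 6, 1865 → Apr 6, 1866: 365 days.
Apr 6, 1866 → May 6, 1866: 30 days (April has 30).
May 6, 1866 → Jun 6, 1866: 31 days (May has 31).
Jun 6, 1866 → Jul 6, 1866: 30 days (June has 30).
Jul 6, 1866 → Jul 13, 1866: 7 days.
Total: 4846 days.

4846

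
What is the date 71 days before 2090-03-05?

December 24, 2089

−5 → Feb 28, 2090 (end of Feb, 28 days; 66 left).
−28 → Jan 31, 2090 (end of Jan, 31 days; 38 left).
−31 → Dec 31, 2089 (end of Dec, 31 days; 7 left).
−7 → Dec 24, 2089.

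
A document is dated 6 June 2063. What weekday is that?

Wednesday

January 1, 2063 is a Monday.
Jan 1, 2063 → Feb 1, 2063: 31 days (January has 31).
Feb 1, 2063 → Mar 1, 2063: 28 days (February has 28).
Mar 1, 2063 → Apr 1, 2063: 31 days (March has 31).
Apr 1, 2063 → May 1, 2063: 30 days (April has 30).
May 1, 2063 → Jun 1, 2063: 31 days (May has 31).
Jun 1, 2063 → Jun 6, 2063: 5 days.
Total: 156 days.
156 mod 7 = 2, so Monday + 2 = Wednesday.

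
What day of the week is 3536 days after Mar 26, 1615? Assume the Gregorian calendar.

Friday

First find the weekday of Mar 26, 1615. Doomsday rule: the anchor day for the 1600s is Tuesday. For year 15: 15÷12 = 1 r 3, and 3÷4 = 0, so 1+3+0 = 4.
Tuesday + 4 ≡ Saturday — that's 1615's doomsday.
In March the doomsday date is Mar 14.
Mar 26 is 12 days after Mar 14; 12 mod 7 = 5, so Saturday + 5 = Thursday.
3536 mod 7 = 1, so 3536 days after a Thursday is Thursday + 1 = Friday.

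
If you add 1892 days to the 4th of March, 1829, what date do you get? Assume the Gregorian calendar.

+365 (one year) → Mar 4, 1830 (1527 left).
+365 (one year) → Mar 4, 1831 (1162 left).
+366 (one year; includes Feb 29, 1832) → Mar 4, 1832 (796 left).
+365 (one year) → Mar 4, 1833 (431 left).
+365 (one year) → Mar 4, 1834 (66 left).
Mar has 31 days: +28 → Apr 1, 1834 (38 left).
Apr has 30 days: +30 → May 1, 1834 (8 left).
+8 → May 9, 1834.

May 9, 1834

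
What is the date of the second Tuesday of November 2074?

November 1, 2074 is a Thursday.
The first Tuesday is therefore November 6 (5 days later).
The second Tuesday is 6 + 1×7 = November 13.

November 13, 2074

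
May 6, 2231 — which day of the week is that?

Friday

Doomsday rule: the anchor day for the 2200s is Friday. For year 31: 31÷12 = 2 r 7, and 7÷4 = 1, so 2+7+1 = 10.
Friday + 10 ≡ Monday — that's 2231's doomsday.
In May the doomsday date is May 9.
May 6 is 3 days before May 9; 3 mod 7 = 3, so Monday − 3 = Friday.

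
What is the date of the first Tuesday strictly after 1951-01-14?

January 16, 1951

Jan 14, 1951 is a Sunday.
From Sunday to the next Tuesday is 2 days.
Jan 14, 1951 + 2 = Jan 16, 1951.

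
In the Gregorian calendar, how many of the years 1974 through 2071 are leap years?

Multiples of 4 in [1974,2071]: 24.
Of those, multiples of 100: 1 (not leap unless ÷400).
Multiples of 400: 1.
Leap years = 24 − 1 + 1 = 24.

24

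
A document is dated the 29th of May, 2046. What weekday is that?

Doomsday rule: the anchor day for the 2000s is Tuesday. For year 46: 46÷12 = 3 r 10, and 10÷4 = 2, so 3+10+2 = 15.
Tuesday + 15 ≡ Wednesday — that's 2046's doomsday.
In May the doomsday date is May 9.
May 29 is 20 days after May 9; 20 mod 7 = 6, so Wednesday + 6 = Tuesday.

Tuesday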